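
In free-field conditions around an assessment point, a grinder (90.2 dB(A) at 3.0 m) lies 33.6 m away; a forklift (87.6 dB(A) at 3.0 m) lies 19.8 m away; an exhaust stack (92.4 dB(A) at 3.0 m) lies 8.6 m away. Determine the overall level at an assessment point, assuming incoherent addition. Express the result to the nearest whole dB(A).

Apply inverse-square spreading to bring every level to the receiver, then sum 10^(L/10).
grinder: 90.2 − 20·log₁₀(33.6/3.0) = 90.2 − 20.98 = 69.22 dB(A).
forklift: 87.6 − 20·log₁₀(19.8/3.0) = 87.6 − 16.39 = 71.21 dB(A).
exhaust stack: 92.4 − 20·log₁₀(8.6/3.0) = 92.4 − 9.15 = 83.25 dB(A).
Σ 10^(L/10) = 2.330e+08 → L_total = 10·log₁₀(2.330e+08) = 83.67 dB(A).

84 dB(A)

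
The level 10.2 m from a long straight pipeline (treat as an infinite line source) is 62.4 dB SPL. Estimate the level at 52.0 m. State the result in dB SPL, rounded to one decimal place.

55.3 dB SPL

Cylindrical spreading from a line source gives a 10·log₁₀(r₂/r₁) drop.
L₂ = 62.4 − 10·log₁₀(52.0/10.2) = 62.4 − 7.074 = 55.33 dB SPL.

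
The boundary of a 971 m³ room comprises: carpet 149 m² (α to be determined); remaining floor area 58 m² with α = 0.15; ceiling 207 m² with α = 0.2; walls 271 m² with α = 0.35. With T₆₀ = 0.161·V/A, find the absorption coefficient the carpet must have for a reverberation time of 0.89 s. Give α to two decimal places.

From T₆₀ = 0.161·V/A, the target T₆₀ = 0.89 s needs A = 0.161·971/0.89 = 175.65 m².
Absorption from the other surfaces = 58·0.15 + 207·0.2 + 271·0.35 = 144.95 m², so the carpet must supply 30.70 m² over 149 m².
α = 30.70/149 = 0.206.

0.21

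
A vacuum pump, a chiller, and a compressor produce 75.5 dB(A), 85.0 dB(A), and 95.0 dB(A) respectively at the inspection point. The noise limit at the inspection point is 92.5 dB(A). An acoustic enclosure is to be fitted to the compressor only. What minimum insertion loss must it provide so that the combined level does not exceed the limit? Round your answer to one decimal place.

Fixed contribution from the other sources: Σ 10^(L/10) = 10^(75.5/10) + 10^(85.0/10) = 3.517e+08 (85.46 dB(A)).
To meet 92.5 dB(A) overall, the treated compressor may contribute at most 10^(92.5/10) − 3.517e+08 = 1.427e+09, i.e. 91.54 dB(A).
So the compressor must be reduced from 95.0 to 91.54 dB(A): IL = 3.46 dB.

3.5 dB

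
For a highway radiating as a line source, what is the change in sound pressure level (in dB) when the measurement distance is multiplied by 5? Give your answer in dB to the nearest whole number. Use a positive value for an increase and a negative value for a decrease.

-7 dB

With cylindrical spreading the level changes by −10·log₁₀(r₂/r₁).
ΔL = −10·log₁₀(5) = -6.99 dB.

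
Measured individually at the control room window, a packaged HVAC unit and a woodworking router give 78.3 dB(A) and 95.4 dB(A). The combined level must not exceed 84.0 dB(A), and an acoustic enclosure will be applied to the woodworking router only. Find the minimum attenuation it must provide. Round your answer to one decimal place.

Everything except the woodworking router sums to 10^(78.3/10) = 6.761e+07 in linear terms, 78.30 dB(A).
The limit corresponds to 10^(84.0/10) = 2.512e+08; subtracting the fixed part leaves 1.836e+08 for the woodworking router, i.e. 82.64 dB(A).
Required insertion loss = 95.4 − 82.64 = 12.76 dB.

12.8 dB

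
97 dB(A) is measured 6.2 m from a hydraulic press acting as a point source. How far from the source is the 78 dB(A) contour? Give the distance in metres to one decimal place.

Point-source spreading drops the level by 20·log₁₀(r₂/r₁); inverting, r₂/r₁ = 10^(ΔL/20).
r₂ = 6.2·10^((97−78)/20) = 6.2·10^(19.0/20) = 55.26 m.

55.3 m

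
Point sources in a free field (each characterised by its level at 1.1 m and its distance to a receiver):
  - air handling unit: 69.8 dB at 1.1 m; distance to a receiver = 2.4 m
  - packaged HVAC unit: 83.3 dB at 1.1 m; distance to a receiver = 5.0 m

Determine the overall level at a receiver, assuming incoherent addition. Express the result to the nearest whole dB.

71 dB

First find each source's level at the receiver (point-source: −20·log₁₀(r/r_ref)), then combine on an intensity basis.
air handling unit: 69.8 − 20·log₁₀(2.4/1.1) = 69.8 − 6.78 = 63.02 dB.
packaged HVAC unit: 83.3 − 20·log₁₀(5.0/1.1) = 83.3 − 13.15 = 70.15 dB.
Σ 10^(L/10) = 1.235e+07 → L_total = 10·log₁₀(1.235e+07) = 70.92 dB.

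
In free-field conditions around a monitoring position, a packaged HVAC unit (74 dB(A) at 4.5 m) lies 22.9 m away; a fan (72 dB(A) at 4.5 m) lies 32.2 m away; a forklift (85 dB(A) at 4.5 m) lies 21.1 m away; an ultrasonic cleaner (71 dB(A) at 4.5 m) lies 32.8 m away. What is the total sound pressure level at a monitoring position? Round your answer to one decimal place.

72.0 dB(A)

Apply inverse-square spreading to bring every level to the receiver, then sum 10^(L/10).
packaged HVAC unit: 74 − 20·log₁₀(22.9/4.5) = 74 − 14.13 = 59.87 dB(A).
fan: 72 − 20·log₁₀(32.2/4.5) = 72 − 17.09 = 54.91 dB(A).
forklift: 85 − 20·log₁₀(21.1/4.5) = 85 − 13.42 = 71.58 dB(A).
ultrasonic cleaner: 71 − 20·log₁₀(32.8/4.5) = 71 − 17.25 = 53.75 dB(A).
Σ 10^(L/10) = 1.590e+07 → L_total = 10·log₁₀(1.590e+07) = 72.01 dB(A).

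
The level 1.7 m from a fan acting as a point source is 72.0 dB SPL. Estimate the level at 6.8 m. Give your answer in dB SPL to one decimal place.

60.0 dB SPL

Spherical spreading from a point source gives a 20·log₁₀(r₂/r₁) drop.
L₂ = 72.0 − 20·log₁₀(6.8/1.7) = 72.0 − 12.041 = 59.96 dB SPL.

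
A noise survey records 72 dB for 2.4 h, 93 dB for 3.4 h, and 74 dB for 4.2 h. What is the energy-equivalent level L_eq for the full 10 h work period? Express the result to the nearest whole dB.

88 dB

Weight each interval's intensity by its duration and average over T = 10 h:
Σ tᵢ·10^(Lᵢ/10) = 2.4·10^(72/10) + 3.4·10^(93/10) + 4.2·10^(74/10) = 6.927e+09.
L_eq = 10·log₁₀(6.927e+09/10) = 88.41 dB.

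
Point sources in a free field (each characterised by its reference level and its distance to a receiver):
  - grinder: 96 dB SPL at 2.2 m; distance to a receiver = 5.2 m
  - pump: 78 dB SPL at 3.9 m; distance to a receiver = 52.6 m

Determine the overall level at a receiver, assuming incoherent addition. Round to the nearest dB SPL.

First find each source's level at the receiver (point-source: −20·log₁₀(r/r_ref)), then combine on an intensity basis.
grinder: 96 − 20·log₁₀(5.2/2.2) = 96 − 7.47 = 88.53 dB SPL.
pump: 78 − 20·log₁₀(52.6/3.9) = 78 − 22.60 = 55.40 dB SPL.
Σ 10^(L/10) = 7.129e+08 → L_total = 10·log₁₀(7.129e+08) = 88.53 dB SPL.

89 dB SPL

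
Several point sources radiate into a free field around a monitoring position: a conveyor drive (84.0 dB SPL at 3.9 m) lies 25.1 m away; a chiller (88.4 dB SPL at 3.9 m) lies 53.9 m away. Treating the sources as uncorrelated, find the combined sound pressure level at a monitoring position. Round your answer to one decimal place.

69.9 dB SPL

First find each source's level at the receiver (point-source: −20·log₁₀(r/r_ref)), then combine on an intensity basis.
conveyor drive: 84.0 − 20·log₁₀(25.1/3.9) = 84.0 − 16.17 = 67.83 dB SPL.
chiller: 88.4 − 20·log₁₀(53.9/3.9) = 88.4 − 22.81 = 65.59 dB SPL.
Σ 10^(L/10) = 9.686e+06 → L_total = 10·log₁₀(9.686e+06) = 69.86 dB SPL.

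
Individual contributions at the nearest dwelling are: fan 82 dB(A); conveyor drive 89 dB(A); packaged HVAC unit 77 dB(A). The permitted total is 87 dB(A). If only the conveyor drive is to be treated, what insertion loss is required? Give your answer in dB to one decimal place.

The untreated sources together contribute 10^(82/10) + 10^(77/10) = 2.086e+08, i.e. 83.19 dB(A).
The limit corresponds to 10^(87/10) = 5.012e+08; subtracting the fixed part leaves 2.926e+08 for the conveyor drive, i.e. 84.66 dB(A).
Required insertion loss = 89 − 84.66 = 4.34 dB.

4.3 dB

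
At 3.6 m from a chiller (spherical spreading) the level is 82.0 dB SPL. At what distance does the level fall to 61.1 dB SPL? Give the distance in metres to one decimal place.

39.9 m

Point-source spreading drops the level by 20·log₁₀(r₂/r₁); inverting, r₂/r₁ = 10^(ΔL/20).
r₂ = 3.6·10^((82.0−61.1)/20) = 3.6·10^(20.9/20) = 39.93 m.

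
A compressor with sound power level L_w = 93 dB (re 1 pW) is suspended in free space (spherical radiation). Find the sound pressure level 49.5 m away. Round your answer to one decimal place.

48.1 dB

Free-field spherical radiation: L_p = L_w − 10·log₁₀(4π·r²), r = 49.5 m.
4π·r² = 3.079e+04 m², 10·log₁₀ of that is 44.884 dB.
L_p = 93 − 44.884 = 48.12 dB.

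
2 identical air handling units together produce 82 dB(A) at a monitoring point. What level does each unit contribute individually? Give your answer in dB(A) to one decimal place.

Dividing the total intensity by 2 lowers the level by 10·log₁₀ 2 = 3.010 dB: L₁ = 82 − 3.010.

79.0 dB(A)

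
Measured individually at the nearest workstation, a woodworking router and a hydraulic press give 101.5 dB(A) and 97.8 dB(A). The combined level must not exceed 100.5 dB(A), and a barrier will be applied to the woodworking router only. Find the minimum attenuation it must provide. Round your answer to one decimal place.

Fixed contribution from the other source: Σ 10^(L/10) = 10^(97.8/10) = 6.026e+09 (97.80 dB(A)).
The limit corresponds to 10^(100.5/10) = 1.122e+10; subtracting the fixed part leaves 5.195e+09 for the woodworking router, i.e. 97.16 dB(A).
So the woodworking router must be reduced from 101.5 to 97.16 dB(A): IL = 4.34 dB.

4.3 dB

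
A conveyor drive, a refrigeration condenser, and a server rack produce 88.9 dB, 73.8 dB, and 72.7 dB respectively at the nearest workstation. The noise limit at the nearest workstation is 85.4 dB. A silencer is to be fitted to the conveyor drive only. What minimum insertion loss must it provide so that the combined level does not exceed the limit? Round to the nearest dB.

4 dB

Everything except the conveyor drive sums to 10^(73.8/10) + 10^(72.7/10) = 4.261e+07 in linear terms, 76.30 dB.
To meet 85.4 dB overall, the treated conveyor drive may contribute at most 10^(85.4/10) − 4.261e+07 = 3.041e+08, i.e. 84.83 dB.
So the conveyor drive must be reduced from 88.9 to 84.83 dB: IL = 4.07 dB.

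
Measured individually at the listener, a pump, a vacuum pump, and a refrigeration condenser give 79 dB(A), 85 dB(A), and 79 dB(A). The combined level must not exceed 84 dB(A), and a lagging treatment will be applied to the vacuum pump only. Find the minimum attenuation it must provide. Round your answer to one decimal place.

Everything except the vacuum pump sums to 10^(79/10) + 10^(79/10) = 1.589e+08 in linear terms, 82.01 dB(A).
To meet 84 dB(A) overall, the treated vacuum pump may contribute at most 10^(84/10) − 1.589e+08 = 9.232e+07, i.e. 79.65 dB(A).
Required insertion loss = 85 − 79.65 = 5.35 dB.

5.3 dB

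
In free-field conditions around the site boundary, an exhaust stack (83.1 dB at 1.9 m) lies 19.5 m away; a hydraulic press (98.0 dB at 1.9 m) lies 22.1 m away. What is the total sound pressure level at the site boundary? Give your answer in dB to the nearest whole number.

77 dB

First find each source's level at the receiver (point-source: −20·log₁₀(r/r_ref)), then combine on an intensity basis.
exhaust stack: 83.1 − 20·log₁₀(19.5/1.9) = 83.1 − 20.23 = 62.87 dB.
hydraulic press: 98.0 − 20·log₁₀(22.1/1.9) = 98.0 − 21.31 = 76.69 dB.
Σ 10^(L/10) = 4.857e+07 → L_total = 10·log₁₀(4.857e+07) = 76.86 dB.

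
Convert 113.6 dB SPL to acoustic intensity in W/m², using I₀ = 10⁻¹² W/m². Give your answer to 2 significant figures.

0.23 W/m²

I = I₀·10^(L/10) = 10⁻¹² × 10^(113.6/10) = 10^(-0.640).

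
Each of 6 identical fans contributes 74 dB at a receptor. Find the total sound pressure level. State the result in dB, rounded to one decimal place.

81.8 dB

With 6 equal, uncorrelated contributions the intensity is 6× that of one unit, giving a rise of 10·log₁₀ 6.
L_total = 74 + 10·log₁₀(6) = 74 + 7.782 = 81.78 dB.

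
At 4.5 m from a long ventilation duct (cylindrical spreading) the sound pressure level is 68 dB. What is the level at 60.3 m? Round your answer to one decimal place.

For a line source, L₂ = L₁ − 10·log₁₀(r₂/r₁).
L₂ = 68 − 10·log₁₀(60.3/4.5) = 68 − 11.271 = 56.73 dB.

56.7 dB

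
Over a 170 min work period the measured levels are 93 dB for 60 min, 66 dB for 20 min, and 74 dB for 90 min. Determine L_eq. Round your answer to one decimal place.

The energy average is taken in the linear domain: L_eq = 10·log₁₀[(Σ tᵢ·10^(Lᵢ/10))/T], T = 170 min.
Σ tᵢ·10^(Lᵢ/10) = 60·10^(93/10) + 20·10^(66/10) + 90·10^(74/10) = 1.221e+11.
L_eq = 10·log₁₀(1.221e+11/170) = 88.56 dB.

88.6 dB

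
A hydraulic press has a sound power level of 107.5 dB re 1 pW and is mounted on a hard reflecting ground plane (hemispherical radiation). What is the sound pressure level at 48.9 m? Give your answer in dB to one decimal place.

L_p = L_w − 10·log₁₀(2π·r²) with r = 48.9 m.
2π·r² = 1.502e+04 m², 10·log₁₀ of that is 41.768 dB.
L_p = 107.5 − 41.768 = 65.73 dB.

65.7 dB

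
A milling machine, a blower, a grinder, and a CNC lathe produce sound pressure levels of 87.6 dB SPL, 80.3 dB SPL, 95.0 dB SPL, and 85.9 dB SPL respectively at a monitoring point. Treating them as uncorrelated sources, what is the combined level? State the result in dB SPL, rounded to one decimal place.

96.3 dB SPL

Incoherent sources combine by intensity addition: L_total = 10·log₁₀(Σ 10^(L_i/10)).
Σ 10^(L/10) = 10^(87.6/10) + 10^(80.3/10) + 10^(95.0/10) + 10^(85.9/10) = 4.234e+09.
L_total = 10·log₁₀(4.234e+09) = 96.27 dB SPL.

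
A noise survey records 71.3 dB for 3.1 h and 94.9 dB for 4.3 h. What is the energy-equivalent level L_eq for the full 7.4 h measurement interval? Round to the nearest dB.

The energy average is taken in the linear domain: L_eq = 10·log₁₀[(Σ tᵢ·10^(Lᵢ/10))/T], T = 7.4 h.
Σ tᵢ·10^(Lᵢ/10) = 3.1·10^(71.3/10) + 4.3·10^(94.9/10) = 1.333e+10.
L_eq = 10·log₁₀(1.333e+10/7.4) = 92.56 dB.

93 dB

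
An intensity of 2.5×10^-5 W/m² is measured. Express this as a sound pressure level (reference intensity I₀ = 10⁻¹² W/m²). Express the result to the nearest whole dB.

74 dB

I/I₀ = 2.5×10^-5/10⁻¹² = 2.5×10^7, and L = 10·log₁₀(I/I₀).
L = 10·(0.3979 + 7) = 73.98 dB.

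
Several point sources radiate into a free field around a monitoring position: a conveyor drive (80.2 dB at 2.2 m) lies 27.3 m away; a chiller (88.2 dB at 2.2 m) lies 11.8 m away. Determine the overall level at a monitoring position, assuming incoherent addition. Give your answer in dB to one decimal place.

First find each source's level at the receiver (point-source: −20·log₁₀(r/r_ref)), then combine on an intensity basis.
conveyor drive: 80.2 − 20·log₁₀(27.3/2.2) = 80.2 − 21.87 = 58.33 dB.
chiller: 88.2 − 20·log₁₀(11.8/2.2) = 88.2 − 14.59 = 73.61 dB.
Σ 10^(L/10) = 2.365e+07 → L_total = 10·log₁₀(2.365e+07) = 73.74 dB.

73.7 dB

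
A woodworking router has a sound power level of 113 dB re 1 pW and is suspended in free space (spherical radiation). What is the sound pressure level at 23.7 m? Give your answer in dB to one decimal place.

Free-field spherical radiation: L_p = L_w − 10·log₁₀(4π·r²), r = 23.7 m.
4π·r² = 7058 m², 10·log₁₀ of that is 38.487 dB.
L_p = 113 − 38.487 = 74.51 dB.

74.5 dB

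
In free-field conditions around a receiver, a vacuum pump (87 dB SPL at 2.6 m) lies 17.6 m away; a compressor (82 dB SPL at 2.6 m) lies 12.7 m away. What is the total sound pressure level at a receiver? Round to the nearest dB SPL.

Propagate each source to the receiver with L = L_ref − 20·log₁₀(r/r_ref), then add intensities.
vacuum pump: 87 − 20·log₁₀(17.6/2.6) = 87 − 16.61 = 70.39 dB SPL.
compressor: 82 − 20·log₁₀(12.7/2.6) = 82 − 13.78 = 68.22 dB SPL.
Σ 10^(L/10) = 1.758e+07 → L_total = 10·log₁₀(1.758e+07) = 72.45 dB SPL.

72 dB SPL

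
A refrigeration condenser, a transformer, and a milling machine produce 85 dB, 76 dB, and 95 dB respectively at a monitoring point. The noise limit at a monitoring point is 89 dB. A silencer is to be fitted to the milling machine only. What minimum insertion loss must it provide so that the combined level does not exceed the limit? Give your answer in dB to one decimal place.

The untreated sources together contribute 10^(85/10) + 10^(76/10) = 3.560e+08, i.e. 85.51 dB.
The limit corresponds to 10^(89/10) = 7.943e+08; subtracting the fixed part leaves 4.383e+08 for the milling machine, i.e. 86.42 dB.
Required insertion loss = 95 − 86.42 = 8.58 dB.

8.6 dB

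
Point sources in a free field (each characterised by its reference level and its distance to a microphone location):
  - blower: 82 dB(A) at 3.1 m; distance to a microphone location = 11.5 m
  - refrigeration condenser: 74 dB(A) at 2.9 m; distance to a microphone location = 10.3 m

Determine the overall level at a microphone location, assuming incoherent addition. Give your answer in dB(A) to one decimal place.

71.3 dB(A)

First find each source's level at the receiver (point-source: −20·log₁₀(r/r_ref)), then combine on an intensity basis.
blower: 82 − 20·log₁₀(11.5/3.1) = 82 − 11.39 = 70.61 dB(A).
refrigeration condenser: 74 − 20·log₁₀(10.3/2.9) = 74 − 11.01 = 62.99 dB(A).
Σ 10^(L/10) = 1.351e+07 → L_total = 10·log₁₀(1.351e+07) = 71.31 dB(A).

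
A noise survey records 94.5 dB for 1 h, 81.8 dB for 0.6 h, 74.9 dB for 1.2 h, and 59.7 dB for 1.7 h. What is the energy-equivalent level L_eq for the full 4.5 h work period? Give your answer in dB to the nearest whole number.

88 dB

The energy average is taken in the linear domain: L_eq = 10·log₁₀[(Σ tᵢ·10^(Lᵢ/10))/T], T = 4.5 h.
Σ tᵢ·10^(Lᵢ/10) = 1·10^(94.5/10) + 0.6·10^(81.8/10) + 1.2·10^(74.9/10) + 1.7·10^(59.7/10) = 2.948e+09.
L_eq = 10·log₁₀(2.948e+09/4.5) = 88.16 dB.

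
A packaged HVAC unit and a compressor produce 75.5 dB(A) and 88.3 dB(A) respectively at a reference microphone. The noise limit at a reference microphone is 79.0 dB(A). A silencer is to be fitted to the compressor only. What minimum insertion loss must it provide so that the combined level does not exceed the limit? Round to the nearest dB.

The untreated sources together contribute 10^(75.5/10) = 3.548e+07, i.e. 75.50 dB(A).
The limit corresponds to 10^(79.0/10) = 7.943e+07; subtracting the fixed part leaves 4.395e+07 for the compressor, i.e. 76.43 dB(A).
Required insertion loss = 88.3 − 76.43 = 11.87 dB.

12 dB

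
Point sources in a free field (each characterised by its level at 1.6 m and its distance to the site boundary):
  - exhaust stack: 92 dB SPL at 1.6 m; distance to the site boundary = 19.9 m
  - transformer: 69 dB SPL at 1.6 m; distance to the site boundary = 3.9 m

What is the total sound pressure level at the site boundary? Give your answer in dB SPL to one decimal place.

Propagate each source to the receiver with L = L_ref − 20·log₁₀(r/r_ref), then add intensities.
exhaust stack: 92 − 20·log₁₀(19.9/1.6) = 92 − 21.89 = 70.11 dB SPL.
transformer: 69 − 20·log₁₀(3.9/1.6) = 69 − 7.74 = 61.26 dB SPL.
Σ 10^(L/10) = 1.158e+07 → L_total = 10·log₁₀(1.158e+07) = 70.64 dB SPL.

70.6 dB SPL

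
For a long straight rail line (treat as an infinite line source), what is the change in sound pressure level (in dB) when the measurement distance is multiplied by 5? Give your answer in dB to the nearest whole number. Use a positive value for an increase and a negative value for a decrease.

Line-source spreading: ΔL = −10·log₁₀(r₂/r₁).
ΔL = −10·log₁₀(5) = -6.99 dB.

-7 dB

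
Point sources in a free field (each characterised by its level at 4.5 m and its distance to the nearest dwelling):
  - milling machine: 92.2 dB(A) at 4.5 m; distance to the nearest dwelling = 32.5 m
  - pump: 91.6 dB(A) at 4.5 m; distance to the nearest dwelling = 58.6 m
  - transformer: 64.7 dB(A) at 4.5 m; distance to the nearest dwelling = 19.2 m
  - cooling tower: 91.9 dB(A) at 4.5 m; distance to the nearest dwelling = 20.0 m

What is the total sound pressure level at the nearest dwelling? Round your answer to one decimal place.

80.8 dB(A)

Apply inverse-square spreading to bring every level to the receiver, then sum 10^(L/10).
milling machine: 92.2 − 20·log₁₀(32.5/4.5) = 92.2 − 17.17 = 75.03 dB(A).
pump: 91.6 − 20·log₁₀(58.6/4.5) = 91.6 − 22.29 = 69.31 dB(A).
transformer: 64.7 − 20·log₁₀(19.2/4.5) = 64.7 − 12.60 = 52.10 dB(A).
cooling tower: 91.9 − 20·log₁₀(20.0/4.5) = 91.9 − 12.96 = 78.94 dB(A).
Σ 10^(L/10) = 1.189e+08 → L_total = 10·log₁₀(1.189e+08) = 80.75 dB(A).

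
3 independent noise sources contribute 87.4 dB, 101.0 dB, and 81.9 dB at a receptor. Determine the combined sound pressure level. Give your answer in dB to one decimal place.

Incoherent sources combine by intensity addition: L_total = 10·log₁₀(Σ 10^(L_i/10)).
Σ 10^(L/10) = 10^(87.4/10) + 10^(101.0/10) + 10^(81.9/10) = 1.329e+10.
L_total = 10·log₁₀(1.329e+10) = 101.24 dB.

101.2 dB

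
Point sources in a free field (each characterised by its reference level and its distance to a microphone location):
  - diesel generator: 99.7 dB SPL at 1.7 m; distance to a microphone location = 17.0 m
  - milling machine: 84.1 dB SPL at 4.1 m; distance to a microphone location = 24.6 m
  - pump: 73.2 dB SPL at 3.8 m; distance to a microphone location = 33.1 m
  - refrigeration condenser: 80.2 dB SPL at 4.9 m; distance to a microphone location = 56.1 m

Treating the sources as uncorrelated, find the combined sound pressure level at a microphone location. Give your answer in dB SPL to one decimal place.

80.1 dB SPL

First find each source's level at the receiver (point-source: −20·log₁₀(r/r_ref)), then combine on an intensity basis.
diesel generator: 99.7 − 20·log₁₀(17.0/1.7) = 99.7 − 20.00 = 79.70 dB SPL.
milling machine: 84.1 − 20·log₁₀(24.6/4.1) = 84.1 − 15.56 = 68.54 dB SPL.
pump: 73.2 − 20·log₁₀(33.1/3.8) = 73.2 − 18.80 = 54.40 dB SPL.
refrigeration condenser: 80.2 − 20·log₁₀(56.1/4.9) = 80.2 − 21.18 = 59.02 dB SPL.
Σ 10^(L/10) = 1.015e+08 → L_total = 10·log₁₀(1.015e+08) = 80.07 dB SPL.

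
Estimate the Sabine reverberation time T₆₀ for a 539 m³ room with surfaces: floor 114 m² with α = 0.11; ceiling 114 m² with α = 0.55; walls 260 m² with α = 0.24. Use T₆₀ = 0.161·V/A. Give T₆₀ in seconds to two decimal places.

0.63 s

A = Σ Sᵢαᵢ = 114·0.11 + 114·0.55 + 260·0.24 = 137.64 m².
T₆₀ = 0.161·V/A = 0.161·539/137.64 = 0.630 s.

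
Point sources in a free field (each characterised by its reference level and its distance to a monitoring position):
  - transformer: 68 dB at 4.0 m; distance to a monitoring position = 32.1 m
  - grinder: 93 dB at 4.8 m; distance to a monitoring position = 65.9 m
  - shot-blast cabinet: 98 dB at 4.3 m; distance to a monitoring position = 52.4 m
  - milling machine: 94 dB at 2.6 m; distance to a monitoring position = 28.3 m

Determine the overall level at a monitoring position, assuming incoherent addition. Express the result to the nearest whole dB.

Apply inverse-square spreading to bring every level to the receiver, then sum 10^(L/10).
transformer: 68 − 20·log₁₀(32.1/4.0) = 68 − 18.09 = 49.91 dB.
grinder: 93 − 20·log₁₀(65.9/4.8) = 93 − 22.75 = 70.25 dB.
shot-blast cabinet: 98 − 20·log₁₀(52.4/4.3) = 98 − 21.72 = 76.28 dB.
milling machine: 94 − 20·log₁₀(28.3/2.6) = 94 − 20.74 = 73.26 dB.
Σ 10^(L/10) = 7.437e+07 → L_total = 10·log₁₀(7.437e+07) = 78.71 dB.

79 dB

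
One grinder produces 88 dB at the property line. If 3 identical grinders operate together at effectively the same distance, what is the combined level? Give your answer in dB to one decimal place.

L_total = L₁ + 10·log₁₀ N for N identical incoherent sources.
L_total = 88 + 10·log₁₀(3) = 88 + 4.771 = 92.77 dB.

92.8 dB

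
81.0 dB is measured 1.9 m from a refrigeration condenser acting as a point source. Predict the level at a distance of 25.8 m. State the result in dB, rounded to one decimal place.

58.3 dB

Spherical spreading from a point source gives a 20·log₁₀(r₂/r₁) drop.
L₂ = 81.0 − 20·log₁₀(25.8/1.9) = 81.0 − 22.657 = 58.34 dB.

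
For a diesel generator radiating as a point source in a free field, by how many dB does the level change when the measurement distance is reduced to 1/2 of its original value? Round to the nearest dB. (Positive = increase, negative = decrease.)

+6 dB

A point source loses 6 dB per doubling of distance; generally ΔL = −20·log₁₀(r₂/r₁).
ΔL = −20·log₁₀(0.5) = +6.02 dB.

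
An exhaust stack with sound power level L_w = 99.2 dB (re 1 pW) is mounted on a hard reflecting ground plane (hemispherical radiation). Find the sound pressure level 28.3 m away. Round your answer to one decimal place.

The power spreads over a hemisphere of area 2π·r², so L_p = L_w − 10·log₁₀(2π·r²).
2π·r² = 5032 m², 10·log₁₀ of that is 37.018 dB.
L_p = 99.2 − 37.018 = 62.18 dB.

62.2 dB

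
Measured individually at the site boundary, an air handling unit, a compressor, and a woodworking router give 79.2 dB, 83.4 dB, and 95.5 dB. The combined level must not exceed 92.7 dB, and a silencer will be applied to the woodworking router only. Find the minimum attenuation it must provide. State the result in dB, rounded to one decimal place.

3.6 dB

Everything except the woodworking router sums to 10^(79.2/10) + 10^(83.4/10) = 3.020e+08 in linear terms, 84.80 dB.
To meet 92.7 dB overall, the treated woodworking router may contribute at most 10^(92.7/10) − 3.020e+08 = 1.560e+09, i.e. 91.93 dB.
So the woodworking router must be reduced from 95.5 to 91.93 dB: IL = 3.57 dB.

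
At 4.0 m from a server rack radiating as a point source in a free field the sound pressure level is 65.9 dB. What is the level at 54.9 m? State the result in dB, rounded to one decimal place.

43.1 dB

Point-source attenuation: ΔL = 20·log₁₀(r₂/r₁) = 20·log₁₀(54.9/4.0) = 22.750 dB.
L₂ = 65.9 − 20·log₁₀(54.9/4.0) = 65.9 − 22.750 = 43.15 dB.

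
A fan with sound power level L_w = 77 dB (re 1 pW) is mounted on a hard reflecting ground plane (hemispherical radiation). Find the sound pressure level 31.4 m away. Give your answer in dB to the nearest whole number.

39 dB

The power spreads over a hemisphere of area 2π·r², so L_p = L_w − 10·log₁₀(2π·r²).
2π·r² = 6195 m², 10·log₁₀ of that is 37.920 dB.
L_p = 77 − 37.920 = 39.08 dB.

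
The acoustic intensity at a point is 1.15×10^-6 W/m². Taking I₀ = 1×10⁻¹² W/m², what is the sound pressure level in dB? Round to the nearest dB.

L = 10·log₁₀(I/I₀) = 10·log₁₀(1.15×10^-6/10⁻¹²) = 10·log₁₀(1.15×10^6).
L = 10·(0.0607 + 6) = 60.61 dB.

61 dB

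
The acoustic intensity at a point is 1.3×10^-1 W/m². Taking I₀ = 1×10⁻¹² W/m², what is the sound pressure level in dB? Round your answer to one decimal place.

111.1 dB

L = 10·log₁₀(I/I₀) = 10·log₁₀(1.3×10^-1/10⁻¹²) = 10·log₁₀(1.3×10^11).
L = 10·(0.1139 + 11) = 111.14 dB.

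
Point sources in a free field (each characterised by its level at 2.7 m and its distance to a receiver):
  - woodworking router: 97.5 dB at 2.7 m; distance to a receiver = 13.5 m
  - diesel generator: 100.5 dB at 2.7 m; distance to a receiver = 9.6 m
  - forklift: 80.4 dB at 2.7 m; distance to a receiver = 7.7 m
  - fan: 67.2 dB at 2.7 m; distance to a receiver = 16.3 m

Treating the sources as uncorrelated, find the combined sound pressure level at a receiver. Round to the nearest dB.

Apply inverse-square spreading to bring every level to the receiver, then sum 10^(L/10).
woodworking router: 97.5 − 20·log₁₀(13.5/2.7) = 97.5 − 13.98 = 83.52 dB.
diesel generator: 100.5 − 20·log₁₀(9.6/2.7) = 100.5 − 11.02 = 89.48 dB.
forklift: 80.4 − 20·log₁₀(7.7/2.7) = 80.4 − 9.10 = 71.30 dB.
fan: 67.2 − 20·log₁₀(16.3/2.7) = 67.2 − 15.62 = 51.58 dB.
Σ 10^(L/10) = 1.126e+09 → L_total = 10·log₁₀(1.126e+09) = 90.52 dB.

91 dB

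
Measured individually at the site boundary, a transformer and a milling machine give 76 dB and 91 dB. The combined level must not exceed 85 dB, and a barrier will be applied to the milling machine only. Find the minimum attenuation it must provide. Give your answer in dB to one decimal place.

6.6 dB

The untreated sources together contribute 10^(76/10) = 3.981e+07, i.e. 76.00 dB.
To meet 85 dB overall, the treated milling machine may contribute at most 10^(85/10) − 3.981e+07 = 2.764e+08, i.e. 84.42 dB.
So the milling machine must be reduced from 91 to 84.42 dB: IL = 6.58 dB.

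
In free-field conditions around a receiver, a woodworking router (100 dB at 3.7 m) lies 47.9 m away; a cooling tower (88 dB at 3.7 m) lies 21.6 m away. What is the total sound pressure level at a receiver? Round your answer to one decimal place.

Propagate each source to the receiver with L = L_ref − 20·log₁₀(r/r_ref), then add intensities.
woodworking router: 100 − 20·log₁₀(47.9/3.7) = 100 − 22.24 = 77.76 dB.
cooling tower: 88 − 20·log₁₀(21.6/3.7) = 88 − 15.33 = 72.67 dB.
Σ 10^(L/10) = 7.818e+07 → L_total = 10·log₁₀(7.818e+07) = 78.93 dB.

78.9 dB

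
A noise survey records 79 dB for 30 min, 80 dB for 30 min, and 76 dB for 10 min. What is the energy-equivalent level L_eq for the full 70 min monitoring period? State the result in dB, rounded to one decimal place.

79.2 dB

The energy average is taken in the linear domain: L_eq = 10·log₁₀[(Σ tᵢ·10^(Lᵢ/10))/T], T = 70 min.
Σ tᵢ·10^(Lᵢ/10) = 30·10^(79/10) + 30·10^(80/10) + 10·10^(76/10) = 5.781e+09.
L_eq = 10·log₁₀(5.781e+09/70) = 79.17 dB.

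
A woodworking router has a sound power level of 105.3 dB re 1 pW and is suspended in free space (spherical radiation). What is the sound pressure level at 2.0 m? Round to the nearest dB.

Free-field spherical radiation: L_p = L_w − 10·log₁₀(4π·r²), r = 2.0 m.
4π·r² = 50.27 m², 10·log₁₀ of that is 17.013 dB.
L_p = 105.3 − 17.013 = 88.29 dB.

88 dB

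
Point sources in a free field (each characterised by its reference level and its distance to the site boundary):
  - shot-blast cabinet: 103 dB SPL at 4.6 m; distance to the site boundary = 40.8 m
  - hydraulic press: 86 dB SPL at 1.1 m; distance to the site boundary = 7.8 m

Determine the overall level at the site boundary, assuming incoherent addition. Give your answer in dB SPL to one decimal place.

84.2 dB SPL

Propagate each source to the receiver with L = L_ref − 20·log₁₀(r/r_ref), then add intensities.
shot-blast cabinet: 103 − 20·log₁₀(40.8/4.6) = 103 − 18.96 = 84.04 dB SPL.
hydraulic press: 86 − 20·log₁₀(7.8/1.1) = 86 − 17.01 = 68.99 dB SPL.
Σ 10^(L/10) = 2.615e+08 → L_total = 10·log₁₀(2.615e+08) = 84.18 dB SPL.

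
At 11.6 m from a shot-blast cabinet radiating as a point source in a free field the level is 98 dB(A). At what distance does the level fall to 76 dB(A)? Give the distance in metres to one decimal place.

For a point source L₁ − L₂ = 20·log₁₀(r₂/r₁), so r₂ = r₁·10^((L₁−L₂)/20).
r₂ = 11.6·10^((98−76)/20) = 11.6·10^(22.0/20) = 146.04 m.

146.0 m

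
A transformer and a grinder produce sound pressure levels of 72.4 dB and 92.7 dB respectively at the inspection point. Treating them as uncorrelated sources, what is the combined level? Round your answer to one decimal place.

92.7 dB

Incoherent sources combine by intensity addition: L_total = 10·log₁₀(Σ 10^(L_i/10)).
Σ 10^(L/10) = 10^(72.4/10) + 10^(92.7/10) = 1.879e+09.
L_total = 10·log₁₀(1.879e+09) = 92.74 dB.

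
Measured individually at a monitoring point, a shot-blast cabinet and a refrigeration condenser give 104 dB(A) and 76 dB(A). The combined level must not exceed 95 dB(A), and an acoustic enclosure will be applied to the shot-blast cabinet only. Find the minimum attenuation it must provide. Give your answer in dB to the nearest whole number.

9 dB

Fixed contribution from the other source: Σ 10^(L/10) = 10^(76/10) = 3.981e+07 (76.00 dB(A)).
The limit corresponds to 10^(95/10) = 3.162e+09; subtracting the fixed part leaves 3.122e+09 for the shot-blast cabinet, i.e. 94.94 dB(A).
So the shot-blast cabinet must be reduced from 104 to 94.94 dB(A): IL = 9.06 dB.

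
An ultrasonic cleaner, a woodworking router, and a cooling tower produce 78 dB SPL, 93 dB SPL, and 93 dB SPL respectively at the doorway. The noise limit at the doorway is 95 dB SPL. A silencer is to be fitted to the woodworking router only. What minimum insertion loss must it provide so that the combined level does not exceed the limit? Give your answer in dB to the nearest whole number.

3 dB

Everything except the woodworking router sums to 10^(78/10) + 10^(93/10) = 2.058e+09 in linear terms, 93.14 dB SPL.
To meet 95 dB SPL overall, the treated woodworking router may contribute at most 10^(95/10) − 2.058e+09 = 1.104e+09, i.e. 90.43 dB SPL.
So the woodworking router must be reduced from 93 to 90.43 dB SPL: IL = 2.57 dB.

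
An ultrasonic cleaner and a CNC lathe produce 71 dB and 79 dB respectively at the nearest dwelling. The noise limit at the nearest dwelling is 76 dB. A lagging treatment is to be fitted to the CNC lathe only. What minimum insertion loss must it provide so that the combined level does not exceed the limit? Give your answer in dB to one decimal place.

Everything except the CNC lathe sums to 10^(71/10) = 1.259e+07 in linear terms, 71.00 dB.
The limit corresponds to 10^(76/10) = 3.981e+07; subtracting the fixed part leaves 2.722e+07 for the CNC lathe, i.e. 74.35 dB.
So the CNC lathe must be reduced from 79 to 74.35 dB: IL = 4.65 dB.

4.7 dB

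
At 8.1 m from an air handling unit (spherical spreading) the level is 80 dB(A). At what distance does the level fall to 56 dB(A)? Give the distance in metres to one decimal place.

128.4 m

For a point source L₁ − L₂ = 20·log₁₀(r₂/r₁), so r₂ = r₁·10^((L₁−L₂)/20).
r₂ = 8.1·10^((80−56)/20) = 8.1·10^(24.0/20) = 128.38 m.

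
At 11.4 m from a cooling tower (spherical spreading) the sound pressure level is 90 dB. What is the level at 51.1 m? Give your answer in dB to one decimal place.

77.0 dB

For a point source, L₂ = L₁ − 20·log₁₀(r₂/r₁).
L₂ = 90 − 20·log₁₀(51.1/11.4) = 90 − 13.030 = 76.97 dB.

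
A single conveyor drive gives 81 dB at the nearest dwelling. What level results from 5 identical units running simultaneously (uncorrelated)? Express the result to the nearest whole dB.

88 dB

N identical incoherent sources raise the level by 10·log₁₀ N.
L_total = 81 + 10·log₁₀(5) = 81 + 6.990 = 87.99 dB.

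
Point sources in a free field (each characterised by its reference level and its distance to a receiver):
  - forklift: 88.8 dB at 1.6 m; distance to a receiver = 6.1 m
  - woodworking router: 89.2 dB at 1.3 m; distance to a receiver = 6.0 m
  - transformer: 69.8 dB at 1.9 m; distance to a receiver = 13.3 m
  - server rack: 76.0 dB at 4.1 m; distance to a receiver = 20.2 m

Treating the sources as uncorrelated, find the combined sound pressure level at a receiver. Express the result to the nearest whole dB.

80 dB

First find each source's level at the receiver (point-source: −20·log₁₀(r/r_ref)), then combine on an intensity basis.
forklift: 88.8 − 20·log₁₀(6.1/1.6) = 88.8 − 11.62 = 77.18 dB.
woodworking router: 89.2 − 20·log₁₀(6.0/1.3) = 89.2 − 13.28 = 75.92 dB.
transformer: 69.8 − 20·log₁₀(13.3/1.9) = 69.8 − 16.90 = 52.90 dB.
server rack: 76.0 − 20·log₁₀(20.2/4.1) = 76.0 − 13.85 = 62.15 dB.
Σ 10^(L/10) = 9.307e+07 → L_total = 10·log₁₀(9.307e+07) = 79.69 dB.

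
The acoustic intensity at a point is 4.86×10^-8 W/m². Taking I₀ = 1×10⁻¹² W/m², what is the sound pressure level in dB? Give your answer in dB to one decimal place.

46.9 dB

L = 10·log₁₀(I/I₀) = 10·log₁₀(4.86×10^-8/10⁻¹²) = 10·log₁₀(4.86×10^4).
L = 10·(0.6866 + 4) = 46.87 dB.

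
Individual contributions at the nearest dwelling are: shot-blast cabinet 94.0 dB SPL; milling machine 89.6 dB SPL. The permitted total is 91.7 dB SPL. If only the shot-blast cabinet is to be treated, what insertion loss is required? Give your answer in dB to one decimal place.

6.5 dB

Fixed contribution from the other source: Σ 10^(L/10) = 10^(89.6/10) = 9.120e+08 (89.60 dB SPL).
To meet 91.7 dB SPL overall, the treated shot-blast cabinet may contribute at most 10^(91.7/10) − 9.120e+08 = 5.671e+08, i.e. 87.54 dB SPL.
Required insertion loss = 94.0 − 87.54 = 6.46 dB.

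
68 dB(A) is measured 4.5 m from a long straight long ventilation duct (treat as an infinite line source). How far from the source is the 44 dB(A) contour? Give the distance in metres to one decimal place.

1130.3 m

Line-source spreading drops the level by 10·log₁₀(r₂/r₁); inverting, r₂/r₁ = 10^(ΔL/10).
r₂ = 4.5·10^((68−44)/10) = 4.5·10^(24.0/10) = 1130.35 m.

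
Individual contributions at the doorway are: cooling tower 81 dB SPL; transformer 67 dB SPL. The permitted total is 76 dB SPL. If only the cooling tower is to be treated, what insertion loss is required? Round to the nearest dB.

Fixed contribution from the other source: Σ 10^(L/10) = 10^(67/10) = 5.012e+06 (67.00 dB SPL).
To meet 76 dB SPL overall, the treated cooling tower may contribute at most 10^(76/10) − 5.012e+06 = 3.480e+07, i.e. 75.42 dB SPL.
So the cooling tower must be reduced from 81 to 75.42 dB SPL: IL = 5.58 dB.

6 dB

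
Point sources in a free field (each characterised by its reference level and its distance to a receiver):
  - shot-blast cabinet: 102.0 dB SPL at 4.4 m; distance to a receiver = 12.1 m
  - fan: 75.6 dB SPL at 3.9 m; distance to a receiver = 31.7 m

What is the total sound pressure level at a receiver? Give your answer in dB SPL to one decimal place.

First find each source's level at the receiver (point-source: −20·log₁₀(r/r_ref)), then combine on an intensity basis.
shot-blast cabinet: 102.0 − 20·log₁₀(12.1/4.4) = 102.0 − 8.79 = 93.21 dB SPL.
fan: 75.6 − 20·log₁₀(31.7/3.9) = 75.6 − 18.20 = 57.40 dB SPL.
Σ 10^(L/10) = 2.096e+09 → L_total = 10·log₁₀(2.096e+09) = 93.21 dB SPL.

93.2 dB SPL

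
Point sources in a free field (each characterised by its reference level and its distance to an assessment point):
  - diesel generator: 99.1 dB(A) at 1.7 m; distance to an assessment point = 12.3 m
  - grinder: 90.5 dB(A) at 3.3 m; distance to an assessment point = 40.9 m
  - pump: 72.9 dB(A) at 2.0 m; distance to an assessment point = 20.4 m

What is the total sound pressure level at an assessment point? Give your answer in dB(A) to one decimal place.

82.1 dB(A)

Propagate each source to the receiver with L = L_ref − 20·log₁₀(r/r_ref), then add intensities.
diesel generator: 99.1 − 20·log₁₀(12.3/1.7) = 99.1 − 17.19 = 81.91 dB(A).
grinder: 90.5 − 20·log₁₀(40.9/3.3) = 90.5 − 21.86 = 68.64 dB(A).
pump: 72.9 − 20·log₁₀(20.4/2.0) = 72.9 − 20.17 = 52.73 dB(A).
Σ 10^(L/10) = 1.628e+08 → L_total = 10·log₁₀(1.628e+08) = 82.12 dB(A).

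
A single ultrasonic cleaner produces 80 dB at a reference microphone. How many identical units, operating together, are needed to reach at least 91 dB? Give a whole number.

N identical sources give L₁ + 10·log₁₀ N, so require 10·log₁₀ N ≥ 91 − 80 = 11.0 dB.
N ≥ 10^(11.0/10) = 12.589, so N = 13.

13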